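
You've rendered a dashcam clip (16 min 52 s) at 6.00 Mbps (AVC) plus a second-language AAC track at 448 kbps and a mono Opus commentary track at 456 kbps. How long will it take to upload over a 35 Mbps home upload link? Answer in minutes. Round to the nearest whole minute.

3 minutes

16 min 52 s = 1012 s
Audio total: 448 + 456 = 904 kbps = 0.904 Mbps.
Total bitrate: 6.904 Mbps.
File: 6.904 Mbps × 1012 s = 6986.8 Mb.
At 35 Mbps: 6986.8 / 35 = 199.6 s ≈ 3.33 minutes.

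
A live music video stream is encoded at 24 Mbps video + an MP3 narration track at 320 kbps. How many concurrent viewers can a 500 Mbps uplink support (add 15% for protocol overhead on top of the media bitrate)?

17

Audio: 320 kbps = 0.320 Mbps.
Per-viewer media rate: 24.320 Mbps.
On the wire with 15% overhead: 27.968 Mbps.
500 Mbps = 500.0 Mbps; 500.0 / 27.968 = 17.88 → 17 viewers.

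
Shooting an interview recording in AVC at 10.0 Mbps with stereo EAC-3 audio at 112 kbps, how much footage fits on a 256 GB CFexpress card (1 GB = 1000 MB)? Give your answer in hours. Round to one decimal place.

56.3 hours

Audio: 112 kbps = 0.112 Mbps.
Total bitrate: 10.0 + 0.112 = 10.112 Mbps.
Capacity: 256 GB = 2,048,000 Mb.
Recording time: 2,048,000 / 10.112 = 202,532 s ≈ 56.3 hours.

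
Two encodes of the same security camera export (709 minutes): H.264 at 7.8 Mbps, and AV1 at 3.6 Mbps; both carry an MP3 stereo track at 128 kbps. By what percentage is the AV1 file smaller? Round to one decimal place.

53.0%

709 min = 42540 s
Audio: 128 kbps = 0.128 Mbps.
H.264: 7.928 Mbps × 42540 s = 337257.1 Mb = 42.157 GB.
AV1: 3.728 Mbps × 42540 s = 158589.1 Mb = 19.824 GB.
Reduction: (1 − 19.824/42.157) × 100 = 52.98%.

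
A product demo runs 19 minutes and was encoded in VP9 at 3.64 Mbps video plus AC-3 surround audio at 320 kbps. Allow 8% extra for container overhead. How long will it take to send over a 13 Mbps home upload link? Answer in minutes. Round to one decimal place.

19 min = 1140 s
Audio: 320 kbps = 0.320 Mbps.
Total bitrate: 3.960 Mbps.
File: 3.960 Mbps × 1140 s = 4514.4 Mb.
With 8% container overhead: ×1.08. → 4875.6 Mb.
At 13 Mbps: 4875.6 / 13 = 375.0 s ≈ 6.25 minutes.

6.3 minutes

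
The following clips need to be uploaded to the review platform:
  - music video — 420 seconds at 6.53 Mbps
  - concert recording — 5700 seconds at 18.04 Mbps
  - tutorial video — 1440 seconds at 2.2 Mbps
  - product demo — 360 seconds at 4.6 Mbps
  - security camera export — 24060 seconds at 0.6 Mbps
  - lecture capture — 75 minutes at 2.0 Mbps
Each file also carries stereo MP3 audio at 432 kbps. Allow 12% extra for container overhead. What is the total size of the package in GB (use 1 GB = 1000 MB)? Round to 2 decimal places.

Audio: 432 kbps = 0.432 Mbps.
music video: 6.962 Mbps × 420 s × 1.12 = 3274.9 Mb
concert recording: 18.472 Mbps × 5700 s × 1.12 = 117925.2 Mb
tutorial video: 2.632 Mbps × 1440 s × 1.12 = 4244.9 Mb
product demo: 5.032 Mbps × 360 s × 1.12 = 2028.9 Mb
security camera export: 1.032 Mbps × 24060 s × 1.12 = 27809.5 Mb
lecture capture: 2.432 Mbps × 4500 s × 1.12 = 12257.3 Mb
Total: 167540.8 Mb = 20942.6 MB.
= 20.94 GB.

20.94 GB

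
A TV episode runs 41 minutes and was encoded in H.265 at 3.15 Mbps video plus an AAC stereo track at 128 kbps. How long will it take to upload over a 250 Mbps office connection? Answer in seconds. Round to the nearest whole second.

41 min = 2460 s
Audio: 128 kbps = 0.128 Mbps.
Total bitrate: 3.278 Mbps.
File: 3.278 Mbps × 2460 s = 8063.9 Mb.
At 250 Mbps: 8063.9 / 250 = 32.3 s ≈ 32.3 seconds.

32 seconds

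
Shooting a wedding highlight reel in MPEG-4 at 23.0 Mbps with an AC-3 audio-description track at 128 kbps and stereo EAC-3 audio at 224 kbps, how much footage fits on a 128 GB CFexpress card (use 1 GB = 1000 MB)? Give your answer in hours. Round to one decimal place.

12.2 hours

Audio total: 128 + 224 = 352 kbps = 0.352 Mbps.
Total bitrate: 23.0 + 0.352 = 23.352 Mbps.
Capacity: 128 GB = 1,024,000 Mb.
Recording time: 1,024,000 / 23.352 = 43,851 s ≈ 12.2 hours.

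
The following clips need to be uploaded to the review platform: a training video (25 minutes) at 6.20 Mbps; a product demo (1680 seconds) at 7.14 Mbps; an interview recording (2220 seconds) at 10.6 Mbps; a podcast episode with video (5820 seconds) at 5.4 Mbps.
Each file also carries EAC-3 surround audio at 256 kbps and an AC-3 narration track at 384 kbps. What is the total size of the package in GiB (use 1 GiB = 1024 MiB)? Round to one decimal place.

9.7 GiB

Audio total: 256 + 384 = 640 kbps = 0.640 Mbps.
training video: 6.840 Mbps × 1500 s = 10260.0 Mb
product demo: 7.780 Mbps × 1680 s = 13070.4 Mb
interview recording: 11.240 Mbps × 2220 s = 24952.8 Mb
podcast episode with video: 6.040 Mbps × 5820 s = 35152.8 Mb
Total: 83436.0 Mb = 10429.5 MB.
= 9.713 GiB.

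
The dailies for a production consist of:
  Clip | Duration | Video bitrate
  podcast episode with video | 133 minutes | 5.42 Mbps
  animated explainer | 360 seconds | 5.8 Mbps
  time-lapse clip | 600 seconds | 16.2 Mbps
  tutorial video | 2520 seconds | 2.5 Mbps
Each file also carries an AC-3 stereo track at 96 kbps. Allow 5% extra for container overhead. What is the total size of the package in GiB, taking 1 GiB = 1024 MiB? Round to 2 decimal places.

Audio: 96 kbps = 0.096 Mbps.
podcast episode with video: 5.516 Mbps × 7980 s × 1.05 = 46218.6 Mb
animated explainer: 5.896 Mbps × 360 s × 1.05 = 2228.7 Mb
time-lapse clip: 16.296 Mbps × 600 s × 1.05 = 10266.5 Mb
tutorial video: 2.596 Mbps × 2520 s × 1.05 = 6869.0 Mb
Total: 65582.7 Mb = 8197.8 MB.
= 7.635 GiB.

7.63 GiB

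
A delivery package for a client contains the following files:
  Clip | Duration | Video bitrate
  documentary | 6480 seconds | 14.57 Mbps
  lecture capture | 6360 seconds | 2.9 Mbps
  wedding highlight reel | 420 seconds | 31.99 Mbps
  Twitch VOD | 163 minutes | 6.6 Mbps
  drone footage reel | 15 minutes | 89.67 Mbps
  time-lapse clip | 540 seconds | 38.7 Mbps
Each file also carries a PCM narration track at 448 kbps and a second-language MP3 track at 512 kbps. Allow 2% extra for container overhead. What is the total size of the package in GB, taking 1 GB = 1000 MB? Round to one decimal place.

40.3 GB

Audio total: 448 + 512 = 960 kbps = 0.960 Mbps.
documentary: 15.530 Mbps × 6480 s × 1.02 = 102647.1 Mb
lecture capture: 3.860 Mbps × 6360 s × 1.02 = 25040.6 Mb
wedding highlight reel: 32.950 Mbps × 420 s × 1.02 = 14115.8 Mb
Twitch VOD: 7.560 Mbps × 9780 s × 1.02 = 75415.5 Mb
drone footage reel: 90.630 Mbps × 900 s × 1.02 = 83198.3 Mb
time-lapse clip: 39.660 Mbps × 540 s × 1.02 = 21844.7 Mb
Total: 322262.1 Mb = 40282.8 MB.
= 40.28 GB.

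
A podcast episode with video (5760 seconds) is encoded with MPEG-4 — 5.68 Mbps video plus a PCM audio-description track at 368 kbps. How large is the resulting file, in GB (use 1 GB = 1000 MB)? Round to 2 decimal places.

Audio: 368 kbps = 0.368 Mbps.
Total bitrate: 5.68 + 0.368 = 6.048 Mbps.
Stream data: 6.048 Mbps × 5760 s = 34836.5 Mb.
34,836 Mb ÷ 8 = 4,355 MB → 4.355 GB.

4.35 GB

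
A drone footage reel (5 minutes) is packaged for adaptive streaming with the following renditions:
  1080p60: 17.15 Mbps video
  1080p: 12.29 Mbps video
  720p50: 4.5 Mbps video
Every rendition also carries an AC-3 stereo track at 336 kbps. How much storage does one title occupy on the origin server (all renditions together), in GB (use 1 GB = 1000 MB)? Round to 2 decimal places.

5 min = 300 s
Audio: 336 kbps = 0.336 Mbps.
Sum of rendition bitrates: (17.15+0.336) + (12.29+0.336) + (4.5+0.336) = 34.948 Mbps.
× 300 s = 10,484 Mb = 1,311 MB = 1.311 GB.

1.31 GB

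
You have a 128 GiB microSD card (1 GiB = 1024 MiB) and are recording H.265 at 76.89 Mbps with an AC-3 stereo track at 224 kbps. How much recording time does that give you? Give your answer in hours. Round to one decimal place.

Audio: 224 kbps = 0.224 Mbps.
Total bitrate: 76.89 + 0.224 = 77.114 Mbps.
Capacity: 128 GiB = 1,099,512 Mb.
Recording time: 1,099,512 / 77.114 = 14,258 s ≈ 3.96 hours.

4.0 hours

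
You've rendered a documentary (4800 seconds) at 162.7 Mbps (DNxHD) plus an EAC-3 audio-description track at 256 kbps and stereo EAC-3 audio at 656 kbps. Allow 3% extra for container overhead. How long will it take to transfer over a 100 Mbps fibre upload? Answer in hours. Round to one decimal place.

2.2 hours

Audio total: 256 + 656 = 912 kbps = 0.912 Mbps.
Total bitrate: 163.612 Mbps.
File: 163.612 Mbps × 4800 s = 785337.6 Mb.
With 3% container overhead: ×1.03. → 808897.7 Mb.
At 100 Mbps: 808897.7 / 100 = 8089.0 s ≈ 2.25 hours.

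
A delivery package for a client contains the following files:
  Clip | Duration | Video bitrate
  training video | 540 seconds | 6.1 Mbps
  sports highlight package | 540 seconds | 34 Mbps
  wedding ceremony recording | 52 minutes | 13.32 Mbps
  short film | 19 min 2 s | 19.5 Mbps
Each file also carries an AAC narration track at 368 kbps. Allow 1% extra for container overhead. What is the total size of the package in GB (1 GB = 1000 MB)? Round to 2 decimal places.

Audio: 368 kbps = 0.368 Mbps.
training video: 6.468 Mbps × 540 s × 1.01 = 3527.6 Mb
sports highlight package: 34.368 Mbps × 540 s × 1.01 = 18744.3 Mb
wedding ceremony recording: 13.688 Mbps × 3120 s × 1.01 = 43133.6 Mb
short film: 19.868 Mbps × 1142 s × 1.01 = 22916.1 Mb
Total: 88321.7 Mb = 11040.2 MB.
= 11.04 GB.

11.04 GB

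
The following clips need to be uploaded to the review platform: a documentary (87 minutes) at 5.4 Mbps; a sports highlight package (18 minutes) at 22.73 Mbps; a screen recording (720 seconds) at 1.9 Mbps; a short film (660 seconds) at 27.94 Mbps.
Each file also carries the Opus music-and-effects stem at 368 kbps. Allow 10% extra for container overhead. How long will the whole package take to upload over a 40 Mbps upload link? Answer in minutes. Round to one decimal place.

Audio: 368 kbps = 0.368 Mbps.
documentary: 5.768 Mbps × 5220 s × 1.10 = 33119.9 Mb
sports highlight package: 23.098 Mbps × 1080 s × 1.10 = 27440.4 Mb
screen recording: 2.268 Mbps × 720 s × 1.10 = 1796.3 Mb
short film: 28.308 Mbps × 660 s × 1.10 = 20551.6 Mb
Total: 82908.1 Mb = 10363.5 MB.
At 40 Mbps: 82908.1 / 40 = 2073 s ≈ 34.5 minutes.

34.5 minutes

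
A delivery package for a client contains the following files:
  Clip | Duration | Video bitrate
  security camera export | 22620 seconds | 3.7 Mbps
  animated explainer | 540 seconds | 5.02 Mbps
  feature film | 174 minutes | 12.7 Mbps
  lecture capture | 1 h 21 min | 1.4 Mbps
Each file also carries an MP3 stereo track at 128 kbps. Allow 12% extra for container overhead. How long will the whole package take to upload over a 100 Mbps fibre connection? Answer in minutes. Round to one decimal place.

Audio: 128 kbps = 0.128 Mbps.
security camera export: 3.828 Mbps × 22620 s × 1.12 = 96980.1 Mb
animated explainer: 5.148 Mbps × 540 s × 1.12 = 3113.5 Mb
feature film: 12.828 Mbps × 10440 s × 1.12 = 149995.2 Mb
lecture capture: 1.528 Mbps × 4860 s × 1.12 = 8317.2 Mb
Total: 258406.0 Mb = 32300.8 MB.
At 100 Mbps: 258406.0 / 100 = 2584 s ≈ 43.1 minutes.

43.1 minutes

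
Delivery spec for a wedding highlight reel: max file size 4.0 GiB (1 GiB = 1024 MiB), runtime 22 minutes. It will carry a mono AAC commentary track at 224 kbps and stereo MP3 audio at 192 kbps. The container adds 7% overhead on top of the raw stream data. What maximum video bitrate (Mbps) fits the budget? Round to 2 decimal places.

Budget: 4.0 GiB = 34359.7 Mb.
Stream payload after overhead: 34359.7 / 1.07 = 32111.9 Mb.
22 min = 1320 s
Total bitrate budget: 32111.9 Mb / 1320 s = 24.327 Mbps.
Audio total: 224 + 192 = 416 kbps = 0.416 Mbps.
Video: 24.327 − 0.416 = 23.911 Mbps.

23.91 Mbps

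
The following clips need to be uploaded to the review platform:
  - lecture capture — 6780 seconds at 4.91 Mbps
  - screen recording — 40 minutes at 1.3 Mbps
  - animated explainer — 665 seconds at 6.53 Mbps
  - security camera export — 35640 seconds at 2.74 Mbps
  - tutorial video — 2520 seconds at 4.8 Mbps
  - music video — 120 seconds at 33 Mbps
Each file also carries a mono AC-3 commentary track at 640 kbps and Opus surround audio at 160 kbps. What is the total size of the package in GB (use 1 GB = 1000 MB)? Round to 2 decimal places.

24.12 GB

Audio total: 640 + 160 = 800 kbps = 0.800 Mbps.
lecture capture: 5.710 Mbps × 6780 s = 38713.8 Mb
screen recording: 2.100 Mbps × 2400 s = 5040.0 Mb
animated explainer: 7.330 Mbps × 665 s = 4874.4 Mb
security camera export: 3.540 Mbps × 35640 s = 126165.6 Mb
tutorial video: 5.600 Mbps × 2520 s = 14112.0 Mb
music video: 33.800 Mbps × 120 s = 4056.0 Mb
Total: 192961.9 Mb = 24120.2 MB.
= 24.12 GB.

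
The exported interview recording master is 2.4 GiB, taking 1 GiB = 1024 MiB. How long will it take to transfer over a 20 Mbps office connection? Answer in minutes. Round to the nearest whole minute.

17 minutes

File: 2.4 GiB = 20615.8 Mb.
At 20 Mbps: 20615.8 / 20 = 1030.8 s ≈ 17.2 minutes.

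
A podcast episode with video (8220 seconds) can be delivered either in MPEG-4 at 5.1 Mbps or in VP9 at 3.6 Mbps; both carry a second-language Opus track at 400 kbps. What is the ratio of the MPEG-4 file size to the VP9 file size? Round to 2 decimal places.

Audio: 400 kbps = 0.400 Mbps.
MPEG-4: 5.500 Mbps × 8220 s = 45210.0 Mb = 5.651 GB.
VP9: 4.000 Mbps × 8220 s = 32880.0 Mb = 4.110 GB.
Ratio: 5.651 / 4.110 = 1.375.

1.38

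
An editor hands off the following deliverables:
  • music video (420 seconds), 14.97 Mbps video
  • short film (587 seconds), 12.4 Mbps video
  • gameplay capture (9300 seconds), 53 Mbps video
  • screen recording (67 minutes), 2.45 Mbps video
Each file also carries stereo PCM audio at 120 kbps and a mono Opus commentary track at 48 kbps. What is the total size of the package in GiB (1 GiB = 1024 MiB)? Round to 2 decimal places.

60.39 GiB

Audio total: 120 + 48 = 168 kbps = 0.168 Mbps.
music video: 15.138 Mbps × 420 s = 6358.0 Mb
short film: 12.568 Mbps × 587 s = 7377.4 Mb
gameplay capture: 53.168 Mbps × 9300 s = 494462.4 Mb
screen recording: 2.618 Mbps × 4020 s = 10524.4 Mb
Total: 518722.1 Mb = 64840.3 MB.
= 60.39 GiB.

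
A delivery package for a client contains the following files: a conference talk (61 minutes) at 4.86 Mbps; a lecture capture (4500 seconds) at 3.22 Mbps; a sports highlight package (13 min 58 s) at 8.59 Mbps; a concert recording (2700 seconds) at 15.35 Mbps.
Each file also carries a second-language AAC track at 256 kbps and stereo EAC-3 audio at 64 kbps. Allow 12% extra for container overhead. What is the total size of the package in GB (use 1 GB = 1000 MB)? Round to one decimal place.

Audio total: 256 + 64 = 320 kbps = 0.320 Mbps.
conference talk: 5.180 Mbps × 3660 s × 1.12 = 21233.9 Mb
lecture capture: 3.540 Mbps × 4500 s × 1.12 = 17841.6 Mb
sports highlight package: 8.910 Mbps × 838 s × 1.12 = 8362.6 Mb
concert recording: 15.670 Mbps × 2700 s × 1.12 = 47386.1 Mb
Total: 94824.1 Mb = 11853.0 MB.
= 11.85 GB.

11.9 GB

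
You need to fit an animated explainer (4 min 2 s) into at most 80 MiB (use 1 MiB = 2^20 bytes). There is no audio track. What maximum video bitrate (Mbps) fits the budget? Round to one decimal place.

2.8 Mbps

Budget: 80 MiB = 671.1 Mb.
4 min 2 s = 242 s
Total bitrate budget: 671.1 Mb / 242 s = 2.773 Mbps.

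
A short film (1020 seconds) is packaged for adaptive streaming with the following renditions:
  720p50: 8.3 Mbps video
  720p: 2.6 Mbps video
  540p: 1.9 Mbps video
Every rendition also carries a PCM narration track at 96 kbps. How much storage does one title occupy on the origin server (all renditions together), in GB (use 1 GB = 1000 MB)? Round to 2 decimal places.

Audio: 96 kbps = 0.096 Mbps.
Sum of rendition bitrates: (8.3+0.096) + (2.6+0.096) + (1.9+0.096) = 13.088 Mbps.
× 1020 s = 13,350 Mb = 1,669 MB = 1.669 GB.

1.67 GB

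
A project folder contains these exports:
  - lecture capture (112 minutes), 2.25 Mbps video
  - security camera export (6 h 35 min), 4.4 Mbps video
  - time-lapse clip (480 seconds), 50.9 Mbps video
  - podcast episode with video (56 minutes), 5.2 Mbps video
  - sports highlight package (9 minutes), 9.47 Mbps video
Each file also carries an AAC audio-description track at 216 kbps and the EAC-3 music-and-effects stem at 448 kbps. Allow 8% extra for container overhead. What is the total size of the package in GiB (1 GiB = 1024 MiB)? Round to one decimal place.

Audio total: 216 + 448 = 664 kbps = 0.664 Mbps.
lecture capture: 2.914 Mbps × 6720 s × 1.08 = 21148.6 Mb
security camera export: 5.064 Mbps × 23700 s × 1.08 = 129618.1 Mb
time-lapse clip: 51.564 Mbps × 480 s × 1.08 = 26730.8 Mb
podcast episode with video: 5.864 Mbps × 3360 s × 1.08 = 21279.3 Mb
sports highlight package: 10.134 Mbps × 540 s × 1.08 = 5910.1 Mb
Total: 204687.0 Mb = 25585.9 MB.
= 23.83 GiB.

23.8 GiB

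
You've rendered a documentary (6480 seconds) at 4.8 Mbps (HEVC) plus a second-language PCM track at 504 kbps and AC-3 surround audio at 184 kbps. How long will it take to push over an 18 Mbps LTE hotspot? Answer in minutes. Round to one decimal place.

32.9 minutes

Audio total: 504 + 184 = 688 kbps = 0.688 Mbps.
Total bitrate: 5.488 Mbps.
File: 5.488 Mbps × 6480 s = 35562.2 Mb.
At 18 Mbps: 35562.2 / 18 = 1975.7 s ≈ 32.9 minutes.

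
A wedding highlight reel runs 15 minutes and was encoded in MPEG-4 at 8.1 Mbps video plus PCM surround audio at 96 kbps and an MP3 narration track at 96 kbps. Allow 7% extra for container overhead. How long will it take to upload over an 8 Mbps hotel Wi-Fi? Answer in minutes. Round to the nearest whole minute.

15 min = 900 s
Audio total: 96 + 96 = 192 kbps = 0.192 Mbps.
Total bitrate: 8.292 Mbps.
File: 8.292 Mbps × 900 s = 7462.8 Mb.
With 7% container overhead: ×1.07. → 7985.2 Mb.
At 8 Mbps: 7985.2 / 8 = 998.1 s ≈ 16.6 minutes.

17 minutes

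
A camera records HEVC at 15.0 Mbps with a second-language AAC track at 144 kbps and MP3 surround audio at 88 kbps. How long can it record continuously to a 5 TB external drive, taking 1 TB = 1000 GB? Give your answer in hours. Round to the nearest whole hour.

Audio total: 144 + 88 = 232 kbps = 0.232 Mbps.
Total bitrate: 15.0 + 0.232 = 15.232 Mbps.
Capacity: 5 TB = 40,000,000 Mb.
Recording time: 40,000,000 / 15.232 = 2,626,050 s ≈ 729 hours.

729 hours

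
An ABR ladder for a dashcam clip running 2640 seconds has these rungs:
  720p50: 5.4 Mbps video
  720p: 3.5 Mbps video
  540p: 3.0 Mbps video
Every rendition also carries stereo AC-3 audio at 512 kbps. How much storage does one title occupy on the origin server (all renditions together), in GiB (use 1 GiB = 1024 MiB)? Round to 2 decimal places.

4.13 GiB

Audio: 512 kbps = 0.512 Mbps.
Sum of rendition bitrates: (5.4+0.512) + (3.5+0.512) + (3.0+0.512) = 13.436 Mbps.
× 2640 s = 35,471 Mb = 4,434 MB = 4.129 GiB.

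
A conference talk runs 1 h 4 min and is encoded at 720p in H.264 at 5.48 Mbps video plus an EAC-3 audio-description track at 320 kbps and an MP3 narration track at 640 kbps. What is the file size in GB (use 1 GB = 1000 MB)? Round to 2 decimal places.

1 h 4 min = 64 min = 3840 s
Audio total: 320 + 640 = 960 kbps = 0.960 Mbps.
Total bitrate: 5.48 + 0.960 = 6.440 Mbps.
Stream data: 6.440 Mbps × 3840 s = 24729.6 Mb.
24,730 Mb ÷ 8 = 3,091 MB → 3.091 GB.

3.09 GB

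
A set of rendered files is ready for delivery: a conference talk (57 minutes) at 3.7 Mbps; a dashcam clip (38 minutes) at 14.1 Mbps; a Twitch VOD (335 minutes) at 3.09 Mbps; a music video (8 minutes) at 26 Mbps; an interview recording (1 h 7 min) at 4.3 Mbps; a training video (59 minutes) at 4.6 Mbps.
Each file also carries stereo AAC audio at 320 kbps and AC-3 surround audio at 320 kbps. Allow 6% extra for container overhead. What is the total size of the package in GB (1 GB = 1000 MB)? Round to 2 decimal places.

23.14 GB

Audio total: 320 + 320 = 640 kbps = 0.640 Mbps.
conference talk: 4.340 Mbps × 3420 s × 1.06 = 15733.4 Mb
dashcam clip: 14.740 Mbps × 2280 s × 1.06 = 35623.6 Mb
Twitch VOD: 3.730 Mbps × 20100 s × 1.06 = 79471.4 Mb
music video: 26.640 Mbps × 480 s × 1.06 = 13554.4 Mb
interview recording: 4.940 Mbps × 4020 s × 1.06 = 21050.3 Mb
training video: 5.240 Mbps × 3540 s × 1.06 = 19662.6 Mb
Total: 185095.7 Mb = 23137.0 MB.
= 23.14 GB.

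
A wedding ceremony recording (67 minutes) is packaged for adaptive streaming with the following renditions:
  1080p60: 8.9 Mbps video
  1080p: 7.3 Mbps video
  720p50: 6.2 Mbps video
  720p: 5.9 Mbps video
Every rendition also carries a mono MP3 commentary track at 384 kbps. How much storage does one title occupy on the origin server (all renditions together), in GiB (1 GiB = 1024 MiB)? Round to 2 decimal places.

67 min = 4020 s
Audio: 384 kbps = 0.384 Mbps.
Sum of rendition bitrates: (8.9+0.384) + (7.3+0.384) + (6.2+0.384) + (5.9+0.384) = 29.836 Mbps.
× 4020 s = 119,941 Mb = 14,993 MB = 13.96 GiB.

13.96 GiB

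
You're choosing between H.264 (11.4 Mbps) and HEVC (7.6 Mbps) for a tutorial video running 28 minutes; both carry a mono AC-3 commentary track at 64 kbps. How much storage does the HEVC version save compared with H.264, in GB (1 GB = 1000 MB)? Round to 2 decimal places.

0.80 GB

28 min = 1680 s
Audio: 64 kbps = 0.064 Mbps.
H.264: 11.464 Mbps × 1680 s = 19259.5 Mb = 2.407 GB.
HEVC: 7.664 Mbps × 1680 s = 12875.5 Mb = 1.609 GB.
Saving: 2.407 − 1.609 = 0.798 GB.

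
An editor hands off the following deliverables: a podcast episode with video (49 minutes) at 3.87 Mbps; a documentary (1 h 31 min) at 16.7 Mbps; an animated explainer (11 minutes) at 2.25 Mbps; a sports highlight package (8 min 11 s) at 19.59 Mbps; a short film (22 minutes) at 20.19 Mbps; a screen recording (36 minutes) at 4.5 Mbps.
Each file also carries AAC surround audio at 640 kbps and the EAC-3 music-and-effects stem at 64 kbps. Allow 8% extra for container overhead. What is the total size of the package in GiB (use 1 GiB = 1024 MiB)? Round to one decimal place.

Audio total: 640 + 64 = 704 kbps = 0.704 Mbps.
podcast episode with video: 4.574 Mbps × 2940 s × 1.08 = 14523.4 Mb
documentary: 17.404 Mbps × 5460 s × 1.08 = 102627.9 Mb
animated explainer: 2.954 Mbps × 660 s × 1.08 = 2105.6 Mb
sports highlight package: 20.294 Mbps × 491 s × 1.08 = 10761.5 Mb
short film: 20.894 Mbps × 1320 s × 1.08 = 29786.5 Mb
screen recording: 5.204 Mbps × 2160 s × 1.08 = 12139.9 Mb
Total: 171944.8 Mb = 21493.1 MB.
= 20.02 GiB.

20.0 GiB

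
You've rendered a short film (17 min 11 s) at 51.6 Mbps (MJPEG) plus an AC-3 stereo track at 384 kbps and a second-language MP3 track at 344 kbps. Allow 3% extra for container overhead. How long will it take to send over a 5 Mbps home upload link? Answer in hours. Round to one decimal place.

3.1 hours

17 min 11 s = 1031 s
Audio total: 384 + 344 = 728 kbps = 0.728 Mbps.
Total bitrate: 52.328 Mbps.
File: 52.328 Mbps × 1031 s = 53950.2 Mb.
With 3% container overhead: ×1.03. → 55568.7 Mb.
At 5 Mbps: 55568.7 / 5 = 11113.7 s ≈ 3.09 hours.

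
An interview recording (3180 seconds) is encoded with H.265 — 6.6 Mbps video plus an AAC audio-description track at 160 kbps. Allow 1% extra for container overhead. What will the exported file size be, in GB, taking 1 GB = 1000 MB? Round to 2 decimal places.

2.71 GB

Audio: 160 kbps = 0.160 Mbps.
Total bitrate: 6.6 + 0.160 = 6.760 Mbps.
Stream data: 6.760 Mbps × 3180 s = 21496.8 Mb.
With 1% container overhead: ×1.01.
21,712 Mb ÷ 8 = 2,714 MB → 2.714 GB.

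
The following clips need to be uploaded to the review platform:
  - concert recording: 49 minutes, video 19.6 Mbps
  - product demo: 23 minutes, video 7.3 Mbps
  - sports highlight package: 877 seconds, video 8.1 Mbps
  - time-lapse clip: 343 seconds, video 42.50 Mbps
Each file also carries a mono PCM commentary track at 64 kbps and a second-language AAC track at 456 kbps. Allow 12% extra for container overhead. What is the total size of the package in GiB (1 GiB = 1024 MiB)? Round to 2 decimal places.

12.03 GiB

Audio total: 64 + 456 = 520 kbps = 0.520 Mbps.
concert recording: 20.120 Mbps × 2940 s × 1.12 = 66251.1 Mb
product demo: 7.820 Mbps × 1380 s × 1.12 = 12086.6 Mb
sports highlight package: 8.620 Mbps × 877 s × 1.12 = 8466.9 Mb
time-lapse clip: 43.020 Mbps × 343 s × 1.12 = 16526.6 Mb
Total: 103331.2 Mb = 12916.4 MB.
= 12.03 GiB.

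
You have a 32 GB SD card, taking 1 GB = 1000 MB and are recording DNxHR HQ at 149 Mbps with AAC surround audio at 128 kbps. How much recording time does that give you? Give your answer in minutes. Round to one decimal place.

Audio: 128 kbps = 0.128 Mbps.
Total bitrate: 149 + 0.128 = 149.128 Mbps.
Capacity: 32 GB = 256,000 Mb.
Recording time: 256,000 / 149.128 = 1,717 s ≈ 28.6 minutes.

28.6 minutes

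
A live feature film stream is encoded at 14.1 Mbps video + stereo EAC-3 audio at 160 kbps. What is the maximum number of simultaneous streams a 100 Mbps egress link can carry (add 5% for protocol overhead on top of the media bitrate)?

6

Audio: 160 kbps = 0.160 Mbps.
Per-viewer media rate: 14.260 Mbps.
On the wire with 5% overhead: 14.973 Mbps.
100 Mbps = 100.0 Mbps; 100.0 / 14.973 = 6.68 → 6 viewers.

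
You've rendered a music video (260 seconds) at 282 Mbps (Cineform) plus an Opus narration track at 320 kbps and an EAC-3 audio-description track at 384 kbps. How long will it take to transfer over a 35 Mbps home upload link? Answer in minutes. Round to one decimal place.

Audio total: 320 + 384 = 704 kbps = 0.704 Mbps.
Total bitrate: 282.704 Mbps.
File: 282.704 Mbps × 260 s = 73503.0 Mb.
At 35 Mbps: 73503.0 / 35 = 2100.1 s ≈ 35 minutes.

35.0 minutes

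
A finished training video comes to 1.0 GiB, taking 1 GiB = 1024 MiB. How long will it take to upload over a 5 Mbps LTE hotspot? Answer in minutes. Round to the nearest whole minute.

File: 1.0 GiB = 8589.9 Mb.
At 5 Mbps: 8589.9 / 5 = 1718.0 s ≈ 28.6 minutes.

29 minutes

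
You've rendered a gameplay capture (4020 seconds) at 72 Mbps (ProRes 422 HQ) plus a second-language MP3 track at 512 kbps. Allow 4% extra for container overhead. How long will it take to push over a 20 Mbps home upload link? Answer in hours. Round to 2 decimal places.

Audio: 512 kbps = 0.512 Mbps.
Total bitrate: 72.512 Mbps.
File: 72.512 Mbps × 4020 s = 291498.2 Mb.
With 4% container overhead: ×1.04. → 303158.2 Mb.
At 20 Mbps: 303158.2 / 20 = 15157.9 s ≈ 4.21 hours.

4.21 hours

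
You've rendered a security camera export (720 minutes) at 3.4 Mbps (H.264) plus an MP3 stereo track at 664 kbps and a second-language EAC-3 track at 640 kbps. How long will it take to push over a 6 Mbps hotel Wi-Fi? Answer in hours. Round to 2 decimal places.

9.41 hours

720 min = 43200 s
Audio total: 664 + 640 = 1304 kbps = 1.304 Mbps.
Total bitrate: 4.704 Mbps.
File: 4.704 Mbps × 43200 s = 203212.8 Mb.
At 6 Mbps: 203212.8 / 6 = 33868.8 s ≈ 9.41 hours.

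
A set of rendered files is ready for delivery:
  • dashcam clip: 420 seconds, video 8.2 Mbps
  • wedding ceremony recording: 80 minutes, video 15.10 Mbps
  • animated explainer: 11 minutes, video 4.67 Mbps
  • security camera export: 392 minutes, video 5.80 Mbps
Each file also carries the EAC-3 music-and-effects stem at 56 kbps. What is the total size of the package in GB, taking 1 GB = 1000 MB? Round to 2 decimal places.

27.13 GB

Audio: 56 kbps = 0.056 Mbps.
dashcam clip: 8.256 Mbps × 420 s = 3467.5 Mb
wedding ceremony recording: 15.156 Mbps × 4800 s = 72748.8 Mb
animated explainer: 4.726 Mbps × 660 s = 3119.2 Mb
security camera export: 5.856 Mbps × 23520 s = 137733.1 Mb
Total: 217068.6 Mb = 27133.6 MB.
= 27.13 GB.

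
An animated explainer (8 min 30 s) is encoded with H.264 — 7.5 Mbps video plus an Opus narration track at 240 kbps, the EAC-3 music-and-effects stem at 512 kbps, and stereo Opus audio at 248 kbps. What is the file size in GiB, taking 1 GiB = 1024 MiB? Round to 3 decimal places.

8 min 30 s = 510 s
Audio total: 240 + 512 + 248 = 1000 kbps = 1.000 Mbps.
Total bitrate: 7.5 + 1.000 = 8.500 Mbps.
Stream data: 8.500 Mbps × 510 s = 4335.0 Mb.
4,335 Mb = 541,875,000 bytes ÷ 1,073,741,824 = 0.5047 GiB.

0.505 GiB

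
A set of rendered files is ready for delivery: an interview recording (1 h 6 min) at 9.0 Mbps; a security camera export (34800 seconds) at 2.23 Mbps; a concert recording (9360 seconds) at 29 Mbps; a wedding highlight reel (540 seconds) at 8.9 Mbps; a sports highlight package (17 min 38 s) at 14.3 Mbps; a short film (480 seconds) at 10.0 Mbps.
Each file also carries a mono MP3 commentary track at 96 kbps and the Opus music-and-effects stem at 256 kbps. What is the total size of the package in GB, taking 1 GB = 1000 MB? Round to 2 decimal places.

Audio total: 96 + 256 = 352 kbps = 0.352 Mbps.
interview recording: 9.352 Mbps × 3960 s = 37033.9 Mb
security camera export: 2.582 Mbps × 34800 s = 89853.6 Mb
concert recording: 29.352 Mbps × 9360 s = 274734.7 Mb
wedding highlight reel: 9.252 Mbps × 540 s = 4996.1 Mb
sports highlight package: 14.652 Mbps × 1058 s = 15501.8 Mb
short film: 10.352 Mbps × 480 s = 4969.0 Mb
Total: 427089.1 Mb = 53386.1 MB.
= 53.39 GB.

53.39 GB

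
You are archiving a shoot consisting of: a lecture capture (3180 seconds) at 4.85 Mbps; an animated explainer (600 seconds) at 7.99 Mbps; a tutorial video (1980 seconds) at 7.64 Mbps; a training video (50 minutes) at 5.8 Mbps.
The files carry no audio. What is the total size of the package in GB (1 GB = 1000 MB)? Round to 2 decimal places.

6.59 GB

lecture capture: 4.850 Mbps × 3180 s = 15423.0 Mb
animated explainer: 7.990 Mbps × 600 s = 4794.0 Mb
tutorial video: 7.640 Mbps × 1980 s = 15127.2 Mb
training video: 5.800 Mbps × 3000 s = 17400.0 Mb
Total: 52744.2 Mb = 6593.0 MB.
= 6.593 GB.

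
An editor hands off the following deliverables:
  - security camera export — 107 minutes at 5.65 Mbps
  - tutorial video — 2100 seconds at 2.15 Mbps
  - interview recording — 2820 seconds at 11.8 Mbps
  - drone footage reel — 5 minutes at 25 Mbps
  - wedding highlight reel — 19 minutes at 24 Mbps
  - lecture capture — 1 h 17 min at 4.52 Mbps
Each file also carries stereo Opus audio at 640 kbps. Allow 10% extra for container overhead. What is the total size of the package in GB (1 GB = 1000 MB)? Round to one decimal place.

Audio: 640 kbps = 0.640 Mbps.
security camera export: 6.290 Mbps × 6420 s × 1.10 = 44420.0 Mb
tutorial video: 2.790 Mbps × 2100 s × 1.10 = 6444.9 Mb
interview recording: 12.440 Mbps × 2820 s × 1.10 = 38588.9 Mb
drone footage reel: 25.640 Mbps × 300 s × 1.10 = 8461.2 Mb
wedding highlight reel: 24.640 Mbps × 1140 s × 1.10 = 30898.6 Mb
lecture capture: 5.160 Mbps × 4620 s × 1.10 = 26223.1 Mb
Total: 155036.6 Mb = 19379.6 MB.
= 19.38 GB.

19.4 GB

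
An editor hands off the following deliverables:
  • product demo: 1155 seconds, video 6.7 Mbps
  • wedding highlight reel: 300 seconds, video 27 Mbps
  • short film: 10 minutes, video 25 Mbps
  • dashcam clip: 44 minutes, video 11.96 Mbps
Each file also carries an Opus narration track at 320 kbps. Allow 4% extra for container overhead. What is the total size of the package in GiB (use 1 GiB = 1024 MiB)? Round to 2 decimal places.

7.74 GiB

Audio: 320 kbps = 0.320 Mbps.
product demo: 7.020 Mbps × 1155 s × 1.04 = 8432.4 Mb
wedding highlight reel: 27.320 Mbps × 300 s × 1.04 = 8523.8 Mb
short film: 25.320 Mbps × 600 s × 1.04 = 15799.7 Mb
dashcam clip: 12.280 Mbps × 2640 s × 1.04 = 33716.0 Mb
Total: 66471.9 Mb = 8309.0 MB.
= 7.738 GiB.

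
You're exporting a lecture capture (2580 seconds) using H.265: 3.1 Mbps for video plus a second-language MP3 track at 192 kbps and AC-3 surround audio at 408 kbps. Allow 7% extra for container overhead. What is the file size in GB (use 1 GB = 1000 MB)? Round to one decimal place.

Audio total: 192 + 408 = 600 kbps = 0.600 Mbps.
Total bitrate: 3.1 + 0.600 = 3.700 Mbps.
Stream data: 3.700 Mbps × 2580 s = 9546.0 Mb.
With 7% container overhead: ×1.07.
10,214 Mb ÷ 8 = 1,277 MB → 1.277 GB.

1.3 GB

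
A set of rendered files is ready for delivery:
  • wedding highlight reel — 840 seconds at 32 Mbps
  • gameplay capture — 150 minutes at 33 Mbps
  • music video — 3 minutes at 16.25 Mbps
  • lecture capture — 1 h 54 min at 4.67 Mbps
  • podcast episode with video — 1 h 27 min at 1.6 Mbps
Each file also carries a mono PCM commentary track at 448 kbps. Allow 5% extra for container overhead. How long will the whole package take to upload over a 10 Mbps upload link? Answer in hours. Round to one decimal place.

Audio: 448 kbps = 0.448 Mbps.
wedding highlight reel: 32.448 Mbps × 840 s × 1.05 = 28619.1 Mb
gameplay capture: 33.448 Mbps × 9000 s × 1.05 = 316083.6 Mb
music video: 16.698 Mbps × 180 s × 1.05 = 3155.9 Mb
lecture capture: 5.118 Mbps × 6840 s × 1.05 = 36757.5 Mb
podcast episode with video: 2.048 Mbps × 5220 s × 1.05 = 11225.1 Mb
Total: 395841.2 Mb = 49480.2 MB.
At 10 Mbps: 395841.2 / 10 = 39584 s ≈ 11 hours.

11.0 hours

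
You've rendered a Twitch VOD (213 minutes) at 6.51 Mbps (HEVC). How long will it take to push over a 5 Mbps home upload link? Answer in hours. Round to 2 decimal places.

213 min = 12780 s
File: 6.510 Mbps × 12780 s = 83197.8 Mb.
At 5 Mbps: 83197.8 / 5 = 16639.6 s ≈ 4.62 hours.

4.62 hours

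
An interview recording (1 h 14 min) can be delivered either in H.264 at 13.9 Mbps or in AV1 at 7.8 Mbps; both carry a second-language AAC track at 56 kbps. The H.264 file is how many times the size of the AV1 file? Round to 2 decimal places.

1.78

1 h 14 min = 74 min = 4440 s
Audio: 56 kbps = 0.056 Mbps.
H.264: 13.956 Mbps × 4440 s = 61964.6 Mb = 7.746 GB.
AV1: 7.856 Mbps × 4440 s = 34880.6 Mb = 4.360 GB.
Ratio: 7.746 / 4.360 = 1.776.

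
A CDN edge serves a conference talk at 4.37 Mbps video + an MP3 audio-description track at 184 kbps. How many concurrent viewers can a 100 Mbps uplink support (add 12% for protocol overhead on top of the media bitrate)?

19

Audio: 184 kbps = 0.184 Mbps.
Per-viewer media rate: 4.554 Mbps.
On the wire with 12% overhead: 5.100 Mbps.
100 Mbps = 100.0 Mbps; 100.0 / 5.100 = 19.61 → 19 viewers.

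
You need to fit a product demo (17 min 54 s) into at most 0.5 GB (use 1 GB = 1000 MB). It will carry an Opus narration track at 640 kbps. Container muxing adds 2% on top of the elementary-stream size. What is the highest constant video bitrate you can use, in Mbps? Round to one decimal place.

Budget: 0.5 GB = 4000.0 Mb.
Stream payload after overhead: 4000.0 / 1.02 = 3921.6 Mb.
17 min 54 s = 1074 s
Total bitrate budget: 3921.6 Mb / 1074 s = 3.651 Mbps.
Audio: 640 kbps = 0.640 Mbps.
Video: 3.651 − 0.640 = 3.011 Mbps.

3.0 Mbps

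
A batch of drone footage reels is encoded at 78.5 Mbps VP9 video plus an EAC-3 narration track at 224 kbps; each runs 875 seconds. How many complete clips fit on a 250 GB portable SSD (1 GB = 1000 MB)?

29

Audio: 224 kbps = 0.224 Mbps.
Total bitrate: 78.724 Mbps.
Per item: 78.724 Mbps × 875 s = 68,884 Mb = 8,610 MB.
Capacity: 250 GB = 2,000,000 Mb; 29.03 items → 29 complete.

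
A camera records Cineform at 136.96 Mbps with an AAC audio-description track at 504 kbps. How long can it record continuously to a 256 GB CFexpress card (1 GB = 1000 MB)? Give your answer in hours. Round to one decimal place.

Audio: 504 kbps = 0.504 Mbps.
Total bitrate: 136.96 + 0.504 = 137.464 Mbps.
Capacity: 256 GB = 2,048,000 Mb.
Recording time: 2,048,000 / 137.464 = 14,898 s ≈ 4.14 hours.

4.1 hours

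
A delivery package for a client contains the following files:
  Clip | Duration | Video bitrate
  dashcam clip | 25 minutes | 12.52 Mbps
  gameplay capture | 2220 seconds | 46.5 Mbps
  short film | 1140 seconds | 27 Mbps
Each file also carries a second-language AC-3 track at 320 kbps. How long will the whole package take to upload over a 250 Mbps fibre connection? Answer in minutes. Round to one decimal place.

Audio: 320 kbps = 0.320 Mbps.
dashcam clip: 12.840 Mbps × 1500 s = 19260.0 Mb
gameplay capture: 46.820 Mbps × 2220 s = 103940.4 Mb
short film: 27.320 Mbps × 1140 s = 31144.8 Mb
Total: 154345.2 Mb = 19293.2 MB.
At 250 Mbps: 154345.2 / 250 = 617 s ≈ 10.3 minutes.

10.3 minutes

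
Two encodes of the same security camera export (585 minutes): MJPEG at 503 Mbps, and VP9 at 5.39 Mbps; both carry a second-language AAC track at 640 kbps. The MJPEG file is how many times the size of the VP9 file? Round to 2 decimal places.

585 min = 35100 s
Audio: 640 kbps = 0.640 Mbps.
MJPEG: 503.640 Mbps × 35100 s = 17677764.0 Mb = 2209.720 GB.
VP9: 6.030 Mbps × 35100 s = 211653.0 Mb = 26.457 GB.
Ratio: 2209.720 / 26.457 = 83.522.

83.52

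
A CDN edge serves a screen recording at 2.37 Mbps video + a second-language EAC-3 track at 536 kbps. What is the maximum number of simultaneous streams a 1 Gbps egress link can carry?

344

Audio: 536 kbps = 0.536 Mbps.
Per-viewer media rate: 2.906 Mbps.
1 Gbps = 1,000 Mbps; 1,000 / 2.906 = 344.12 → 344 viewers.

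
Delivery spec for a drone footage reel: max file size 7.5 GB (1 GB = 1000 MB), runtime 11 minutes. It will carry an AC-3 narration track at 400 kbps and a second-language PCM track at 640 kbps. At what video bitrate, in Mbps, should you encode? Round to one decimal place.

89.9 Mbps

Budget: 7.5 GB = 60000.0 Mb.
11 min = 660 s
Total bitrate budget: 60000.0 Mb / 660 s = 90.909 Mbps.
Audio total: 400 + 640 = 1040 kbps = 1.040 Mbps.
Video: 90.909 − 1.040 = 89.869 Mbps.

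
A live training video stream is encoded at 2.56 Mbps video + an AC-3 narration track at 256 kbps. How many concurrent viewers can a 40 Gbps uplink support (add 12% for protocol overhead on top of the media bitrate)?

12682

Audio: 256 kbps = 0.256 Mbps.
Per-viewer media rate: 2.816 Mbps.
On the wire with 12% overhead: 3.154 Mbps.
40 Gbps = 40,000 Mbps; 40,000 / 3.154 = 12682.63 → 12682 viewers.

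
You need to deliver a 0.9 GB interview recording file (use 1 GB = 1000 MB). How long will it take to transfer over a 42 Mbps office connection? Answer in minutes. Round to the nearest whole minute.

3 minutes

File: 0.9 GB = 7200.0 Mb.
At 42 Mbps: 7200.0 / 42 = 171.4 s ≈ 2.86 minutes.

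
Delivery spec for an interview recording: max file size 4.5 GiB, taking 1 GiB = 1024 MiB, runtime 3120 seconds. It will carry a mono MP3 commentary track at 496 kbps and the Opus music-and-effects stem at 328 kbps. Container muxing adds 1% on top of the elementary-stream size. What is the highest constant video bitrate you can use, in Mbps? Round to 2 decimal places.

11.44 Mbps

Budget: 4.5 GiB = 38654.7 Mb.
Stream payload after overhead: 38654.7 / 1.01 = 38272.0 Mb.
Total bitrate budget: 38272.0 Mb / 3120 s = 12.267 Mbps.
Audio total: 496 + 328 = 824 kbps = 0.824 Mbps.
Video: 12.267 − 0.824 = 11.443 Mbps.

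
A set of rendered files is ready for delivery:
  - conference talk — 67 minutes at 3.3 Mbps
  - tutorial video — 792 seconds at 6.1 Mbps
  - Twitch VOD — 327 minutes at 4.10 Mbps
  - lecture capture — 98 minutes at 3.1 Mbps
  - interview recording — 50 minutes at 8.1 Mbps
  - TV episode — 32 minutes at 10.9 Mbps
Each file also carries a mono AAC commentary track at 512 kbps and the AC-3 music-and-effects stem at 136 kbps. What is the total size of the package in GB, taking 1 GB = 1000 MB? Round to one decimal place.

23.1 GB

Audio total: 512 + 136 = 648 kbps = 0.648 Mbps.
conference talk: 3.948 Mbps × 4020 s = 15871.0 Mb
tutorial video: 6.748 Mbps × 792 s = 5344.4 Mb
Twitch VOD: 4.748 Mbps × 19620 s = 93155.8 Mb
lecture capture: 3.748 Mbps × 5880 s = 22038.2 Mb
interview recording: 8.748 Mbps × 3000 s = 26244.0 Mb
TV episode: 11.548 Mbps × 1920 s = 22172.2 Mb
Total: 184825.5 Mb = 23103.2 MB.
= 23.10 GB.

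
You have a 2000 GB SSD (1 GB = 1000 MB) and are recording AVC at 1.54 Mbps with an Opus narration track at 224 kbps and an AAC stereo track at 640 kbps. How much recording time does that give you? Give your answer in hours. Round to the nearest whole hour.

Audio total: 224 + 640 = 864 kbps = 0.864 Mbps.
Total bitrate: 1.54 + 0.864 = 2.404 Mbps.
Capacity: 2000 GB = 16,000,000 Mb.
Recording time: 16,000,000 / 2.404 = 6,655,574 s ≈ 1,849 hours.

1849 hours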